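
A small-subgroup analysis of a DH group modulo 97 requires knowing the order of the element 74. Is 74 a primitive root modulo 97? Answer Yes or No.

Yes

φ(97) = 97 − 1 = 96 = 2^5 · 3.
Test 74^(96/q) mod 97 for each prime factor q of 96:
74^48 ≡ 96 (mod 97)  [q = 2: ≢ 1 ✓]
74^32 ≡ 61 (mod 97)  [q = 3: ≢ 1 ✓]
None equal 1, so ord_97(74) = 96: 74 is a primitive root.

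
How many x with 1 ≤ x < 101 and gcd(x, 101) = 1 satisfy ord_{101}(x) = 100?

40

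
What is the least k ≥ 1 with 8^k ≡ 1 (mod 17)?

ord(8) | φ(17) = 17 − 1 = 16 = 2^4.
Divisors of 16: 1, 2, 4, 8, 16.
Evaluate successive powers at the divisors of 16:
8^1 ≡ 8 (mod 17)
8^2 ≡ 13 (mod 17)
8^4 ≡ 16 (mod 17)
8^8 ≡ 1 (mod 17) ✓
So ord_17(8) = 8.

8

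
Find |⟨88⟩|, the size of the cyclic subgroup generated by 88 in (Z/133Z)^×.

Since 88 ∈ (Z/133Z)^×, its order divides φ(133) = φ(7·19) = (7−1)·(19−1) = 6·18 = 108 = 2^2 · 3^3.
Divisors of 108: 1, 2, 3, 4, 6, 9, 12, 18, 27, 36, 54, 108.
Check 88^d mod 133 for each divisor in increasing order:
88^1 ≡ 88 (mod 133)
88^2 ≡ 30 (mod 133)
88^3 ≡ 113 (mod 133)
88^4 ≡ 102 (mod 133)
88^6 ≡ 1 (mod 133) ✓
So ord_133(88) = 6.

6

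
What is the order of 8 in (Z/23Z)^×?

Since 8 ∈ (Z/23Z)^×, its order divides φ(23) = 23 − 1 = 22 = 2 · 11.
Divisors of 22: 1, 2, 11, 22.
Check 8^d mod 23 for each divisor in increasing order:
8^1 ≡ 8
8^2 ≡ 18
8^11 ≡ 1
The smallest such exponent is 11, so the order of 8 is 11.

11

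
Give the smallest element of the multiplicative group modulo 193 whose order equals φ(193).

5

φ(193) = 193 − 1 = 192 = 2^6 · 3.
g is a primitive root iff g^(192/q) ≢ 1 (mod 193) for each prime q ∈ {2, 3}.
g = 2: 2^96 ≡ 1 — hits 1, so not a primitive root.
g = 3: 3^96 ≡ 1 — hits 1, so not a primitive root.
g = 4: 4^96 ≡ 1 — hits 1, so not a primitive root.
g = 5: 5^96 ≡ 192; 5^64 ≡ 84 — none is 1, so 5 is a primitive root.
The smallest primitive root modulo 193 is 5.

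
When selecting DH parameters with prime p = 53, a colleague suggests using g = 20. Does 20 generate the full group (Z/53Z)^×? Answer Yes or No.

Yes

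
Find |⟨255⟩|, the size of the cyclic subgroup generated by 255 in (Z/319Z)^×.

70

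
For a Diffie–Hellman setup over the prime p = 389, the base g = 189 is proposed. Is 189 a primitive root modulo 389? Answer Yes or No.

Yes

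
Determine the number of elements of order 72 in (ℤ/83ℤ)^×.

0

φ(83) = 83 − 1 = 82 = 2 · 41.
In a cyclic group of order 82, there are φ(d) elements of order d for each divisor d of 82, and zero for non-divisors.
72 does not divide 82, so no element of (Z/83Z)^× has order 72.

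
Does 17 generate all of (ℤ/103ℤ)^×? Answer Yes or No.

No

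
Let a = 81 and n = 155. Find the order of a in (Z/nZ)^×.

The order of 81 must divide φ(155) = φ(5·31) = (5−1)·(31−1) = 4·30 = 120 = 2^3 · 3 · 5.
Divisors of 120: 1, 2, 3, 4, 5, 6, 8, 10, 12, 15, 20, 24, 30, 40, 60, 120.
Evaluate successive powers at the divisors of 120:
81^1 ≡ 81
81^2 ≡ 51
81^3 ≡ 101
81^4 ≡ 121
81^5 ≡ 36
81^6 ≡ 126
81^8 ≡ 71
81^10 ≡ 56
81^12 ≡ 66
81^15 ≡ 1
Therefore the multiplicative order of 81 modulo 155 is 15.

15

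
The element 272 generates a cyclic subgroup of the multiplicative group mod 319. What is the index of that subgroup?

2

The order of 272 must divide φ(319) = φ(11·29) = (11−1)·(29−1) = 10·28 = 280 = 2^3 · 5 · 7.
Divisors of 280: 1, 2, 4, 5, 7, 8, 10, 14, 20, 28, 35, 40, 56, 70, 140, 280.
Test each divisor d:
272^1 ≡ 272
272^2 ≡ 295
272^4 ≡ 257
272^5 ≡ 43
272^7 ≡ 244
272^8 ≡ 16
272^10 ≡ 254
272^14 ≡ 202
272^20 ≡ 78
272^28 ≡ 291
272^35 ≡ 186
272^40 ≡ 23
272^56 ≡ 146
272^70 ≡ 144
272^140 ≡ 1
Thus |⟨272⟩| = ord(272) = 140.
Index = |(Z/319Z)^×| / |⟨272⟩| = 280 / 140 = 2.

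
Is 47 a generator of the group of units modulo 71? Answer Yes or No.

Yes

φ(71) = 71 − 1 = 70 = 2 · 5 · 7.
An element g generates (Z/71Z)^× iff g^(70/q) ≢ 1 (mod 71) for each prime q ∈ {2, 5, 7}.
47^35 ≡ 70 (mod 71)  [q = 2: ≢ 1 ✓]
47^14 ≡ 25 (mod 71)  [q = 5: ≢ 1 ✓]
47^10 ≡ 37 (mod 71)  [q = 7: ≢ 1 ✓]
All checks pass, so 47 has order 70 and is a primitive root modulo 71.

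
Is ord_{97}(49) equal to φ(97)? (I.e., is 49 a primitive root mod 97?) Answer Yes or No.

φ(97) = 97 − 1 = 96 = 2^5 · 3.
An element g generates (Z/97Z)^× iff g^(96/q) ≢ 1 (mod 97) for each prime q ∈ {2, 3}.
49^48 ≡ 1 (mod 97)  [q = 2: ≡ 1 ✗]
49^32 ≡ 61 (mod 97)  [q = 3: ≢ 1 ✓]
49^48 ≡ 1 shows ord(49) | 48, strictly less than φ(97); not a primitive root.

No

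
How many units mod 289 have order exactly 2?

1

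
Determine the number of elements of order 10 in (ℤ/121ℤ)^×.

4

φ(121) = φ(11^2) = 11·(11−1) = 110 = 2 · 5 · 11.
Since (Z/121Z)^× is cyclic of order 110, the number of elements of order d is φ(d) when d | 110 and 0 otherwise.
10 = 2 · 5 divides 110, and φ(10) = 4.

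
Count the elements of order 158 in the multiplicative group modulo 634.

φ(634) = φ(2)·φ(317) = 1·316 = 316 = 2^2 · 79.
In a cyclic group of order 316, there are φ(d) elements of order d for each divisor d of 316, and zero for non-divisors.
158 = 2 · 79 divides 316, and φ(158) = 78.

78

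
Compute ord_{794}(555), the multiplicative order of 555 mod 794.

396

ord(555) | φ(794) = φ(2)·φ(397) = 1·396 = 396 = 2^2 · 3^2 · 11.
Divisors of 396: 1, 2, 3, 4, 6, 9, 11, 12, 18, 22, 33, 36, 44, 66, 99, 132, 198, 396.
Evaluate successive powers at the divisors of 396:
555^1 ≡ 555
555^2 ≡ 747
555^3 ≡ 117
555^4 ≡ 621
555^6 ≡ 191
555^9 ≡ 115
555^11 ≡ 153
555^12 ≡ 751
555^18 ≡ 521
555^22 ≡ 383
555^33 ≡ 637
555^36 ≡ 687
555^44 ≡ 593
555^66 ≡ 35
555^99 ≡ 63
555^132 ≡ 431
555^198 ≡ 793
555^396 ≡ 1
Hence ord(555) = 396.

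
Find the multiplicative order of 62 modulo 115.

44

ord(62) | φ(115) = φ(5·23) = (5−1)·(23−1) = 4·22 = 88 = 2^3 · 11.
Divisors of 88: 1, 2, 4, 8, 11, 22, 44, 88.
Evaluate successive powers at the divisors of 88:
62^1 ≡ 62 (mod 115)
62^2 ≡ 49 (mod 115)
62^4 ≡ 101 (mod 115)
62^8 ≡ 81 (mod 115)
62^11 ≡ 93 (mod 115)
62^22 ≡ 24 (mod 115)
62^44 ≡ 1 (mod 115) ✓
Therefore the multiplicative order of 62 modulo 115 is 44.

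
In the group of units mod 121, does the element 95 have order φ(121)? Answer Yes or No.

Yes

φ(121) = φ(11^2) = 11·(11−1) = 110 = 2 · 5 · 11.
Test 95^(110/q) mod 121 for each prime factor q of 110:
95^55 ≡ 120 (mod 121)  [q = 2: ≢ 1 ✓]
95^22 ≡ 27 (mod 121)  [q = 5: ≢ 1 ✓]
95^10 ≡ 45 (mod 121)  [q = 11: ≢ 1 ✓]
All checks pass, so 95 has order 110 and is a primitive root modulo 121.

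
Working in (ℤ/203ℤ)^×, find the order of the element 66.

The order of 66 must divide φ(203) = φ(7·29) = (7−1)·(29−1) = 6·28 = 168 = 2^3 · 3 · 7.
Divisors of 168: 1, 2, 3, 4, 6, 7, 8, 12, 14, 21, 24, 28, 42, 56, 84, 168.
Test each divisor d:
66^1 ≡ 66
66^2 ≡ 93
66^3 ≡ 48
66^4 ≡ 123
66^6 ≡ 71
66^7 ≡ 17
66^8 ≡ 107
66^12 ≡ 169
66^14 ≡ 86
66^21 ≡ 41
66^24 ≡ 141
66^28 ≡ 88
66^42 ≡ 57
66^56 ≡ 30
66^84 ≡ 1
Therefore the multiplicative order of 66 modulo 203 is 84.

84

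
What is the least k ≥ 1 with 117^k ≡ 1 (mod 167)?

166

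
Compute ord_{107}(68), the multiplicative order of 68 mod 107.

ord(68) | φ(107) = 107 − 1 = 106 = 2 · 53.
Divisors of 106: 1, 2, 53, 106.
Compute 68^d (mod 107) for the divisors d until we hit 1:
68^1 ≡ 68
68^2 ≡ 23
68^53 ≡ 106
68^106 ≡ 1
Hence ord(68) = 106.

106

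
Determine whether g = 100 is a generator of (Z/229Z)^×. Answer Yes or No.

No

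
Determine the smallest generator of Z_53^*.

2

φ(53) = 53 − 1 = 52 = 2^2 · 13.
g is a primitive root iff g^(52/q) ≢ 1 (mod 53) for each prime q ∈ {2, 13}.
g = 2: 2^26 ≡ 52; 2^4 ≡ 16 — none is 1, so 2 is a primitive root.
Hence the least primitive root of 53 is 2.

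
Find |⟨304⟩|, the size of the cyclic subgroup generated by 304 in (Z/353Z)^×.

16

Since 304 ∈ (Z/353Z)^×, its order divides φ(353) = 353 − 1 = 352 = 2^5 · 11.
Divisors of 352: 1, 2, 4, 8, 11, 16, 22, 32, 44, 88, 176, 352.
Test each divisor d:
304^1 ≡ 304 (mod 353)
304^2 ≡ 283 (mod 353)
304^4 ≡ 311 (mod 353)
304^8 ≡ 352 (mod 353)
304^11 ≡ 100 (mod 353)
304^16 ≡ 1 (mod 353) ✓
So ord_353(304) = 16.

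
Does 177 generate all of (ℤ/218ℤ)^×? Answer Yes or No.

No

φ(218) = φ(2)·φ(109) = 1·108 = 108 = 2^2 · 3^3.
It suffices to check that the order of 177 is not a proper divisor of 108: compute 177^(108/q) for q ∈ {2, 3}.
177^54 ≡ 217 (mod 218)  [q = 2: ≢ 1 ✓]
177^36 ≡ 1 (mod 218)  [q = 3: ≡ 1 ✗]
177^36 ≡ 1 shows ord(177) | 36, strictly less than φ(218); not a primitive root.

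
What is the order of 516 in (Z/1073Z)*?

252

By Lagrange's theorem, ord_1073(516) divides φ(1073) = φ(29·37) = (29−1)·(37−1) = 28·36 = 1008 = 2^4 · 3^2 · 7.
Divisors of 1008: 1, 2, 3, 4, 6, 7, 8, 9, 12, 14, 16, 18, 21, 24, 28, 36, 42, 48, 56, 63, 72, 84, 112, 126, 144, 168, 252, 336, 504, 1008.
Compute 516^d (mod 1073) for the divisors d until we hit 1:
516^1 ≡ 516 (mod 1073)
516^2 ≡ 152 (mod 1073)
516^3 ≡ 103 (mod 1073)
516^4 ≡ 571 (mod 1073)
516^6 ≡ 952 (mod 1073)
516^7 ≡ 871 (mod 1073)
516^8 ≡ 922 (mod 1073)
516^9 ≡ 413 (mod 1073)
516^12 ≡ 692 (mod 1073)
516^14 ≡ 30 (mod 1073)
516^16 ≡ 268 (mod 1073)
516^18 ≡ 1035 (mod 1073)
516^21 ≡ 378 (mod 1073)
516^24 ≡ 306 (mod 1073)
516^28 ≡ 900 (mod 1073)
516^36 ≡ 371 (mod 1073)
516^42 ≡ 175 (mod 1073)
516^48 ≡ 285 (mod 1073)
516^56 ≡ 958 (mod 1073)
516^63 ≡ 697 (mod 1073)
516^72 ≡ 297 (mod 1073)
516^84 ≡ 581 (mod 1073)
516^112 ≡ 349 (mod 1073)
516^126 ≡ 813 (mod 1073)
516^144 ≡ 223 (mod 1073)
516^168 ≡ 639 (mod 1073)
516^252 ≡ 1 (mod 1073) ✓
The smallest such exponent is 252, so the order of 516 is 252.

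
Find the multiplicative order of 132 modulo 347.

173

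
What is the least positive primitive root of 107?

2

φ(107) = 107 − 1 = 106 = 2 · 53.
g is a primitive root iff g^(106/q) ≢ 1 (mod 107) for each prime q ∈ {2, 53}.
g = 2: 2^53 ≡ 106; 2^2 ≡ 4 — none is 1, so 2 is a primitive root.
The smallest primitive root modulo 107 is 2.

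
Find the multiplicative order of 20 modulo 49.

14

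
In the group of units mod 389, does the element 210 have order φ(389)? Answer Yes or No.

φ(389) = 389 − 1 = 388 = 2^2 · 97.
Test 210^(388/q) mod 389 for each prime factor q of 388:
210^194 ≡ 1 (mod 389)  [q = 2: ≡ 1 ✗]
210^4 ≡ 221 (mod 389)  [q = 97: ≢ 1 ✓]
Since 210^194 ≡ 1, the order of 210 divides 194 < 388, so 210 is not a primitive root.

No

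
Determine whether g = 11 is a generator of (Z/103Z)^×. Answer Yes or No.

Yes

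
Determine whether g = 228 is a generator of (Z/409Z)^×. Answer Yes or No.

Yes

φ(409) = 409 − 1 = 408 = 2^3 · 3 · 17.
An element g generates (Z/409Z)^× iff g^(408/q) ≢ 1 (mod 409) for each prime q ∈ {2, 3, 17}.
228^204 ≡ 408 (mod 409)  [q = 2: ≢ 1 ✓]
228^136 ≡ 355 (mod 409)  [q = 3: ≢ 1 ✓]
228^24 ≡ 180 (mod 409)  [q = 17: ≢ 1 ✓]
None equal 1, so ord_409(228) = 408: 228 is a primitive root.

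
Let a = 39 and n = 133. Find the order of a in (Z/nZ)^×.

3

Since 39 ∈ (Z/133Z)^×, its order divides φ(133) = φ(7·19) = (7−1)·(19−1) = 6·18 = 108 = 2^2 · 3^3.
Divisors of 108: 1, 2, 3, 4, 6, 9, 12, 18, 27, 36, 54, 108.
Check 39^d mod 133 for each divisor in increasing order:
39^1 ≡ 39 (mod 133)
39^2 ≡ 58 (mod 133)
39^3 ≡ 1 (mod 133) ✓
Therefore the multiplicative order of 39 modulo 133 is 3.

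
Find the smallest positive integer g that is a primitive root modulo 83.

2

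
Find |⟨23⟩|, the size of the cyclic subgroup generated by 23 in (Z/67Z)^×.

33

The order of 23 must divide φ(67) = 67 − 1 = 66 = 2 · 3 · 11.
Divisors of 66: 1, 2, 3, 6, 11, 22, 33, 66.
Test each divisor d:
23^1 ≡ 23
23^2 ≡ 60
23^3 ≡ 40
23^6 ≡ 59
23^11 ≡ 29
23^22 ≡ 37
23^33 ≡ 1
So ord_67(23) = 33.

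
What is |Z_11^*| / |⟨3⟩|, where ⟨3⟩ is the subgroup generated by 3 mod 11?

2

Since 3 ∈ (Z/11Z)^×, its order divides φ(11) = 11 − 1 = 10 = 2 · 5.
Divisors of 10: 1, 2, 5, 10.
Check 3^d mod 11 for each divisor in increasing order:
3^1 ≡ 3 (mod 11)
3^2 ≡ 9 (mod 11)
3^5 ≡ 1 (mod 11) ✓
So ord_11(3) = 5, hence |⟨3⟩| = 5.
Index = |(Z/11Z)^×| / |⟨3⟩| = 10 / 5 = 2.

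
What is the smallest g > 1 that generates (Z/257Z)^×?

3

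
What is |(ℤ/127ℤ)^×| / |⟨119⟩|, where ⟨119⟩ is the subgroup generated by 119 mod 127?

9

By Lagrange's theorem, ord_127(119) divides φ(127) = 127 − 1 = 126 = 2 · 3^2 · 7.
Divisors of 126: 1, 2, 3, 6, 7, 9, 14, 18, 21, 42, 63, 126.
Check 119^d mod 127 for each divisor in increasing order:
119^1 ≡ 119 (mod 127)
119^2 ≡ 64 (mod 127)
119^3 ≡ 123 (mod 127)
119^6 ≡ 16 (mod 127)
119^7 ≡ 126 (mod 127)
119^9 ≡ 63 (mod 127)
119^14 ≡ 1 (mod 127) ✓
So ord_127(119) = 14, hence |⟨119⟩| = 14.
Index = |(Z/127Z)^×| / |⟨119⟩| = 126 / 14 = 9.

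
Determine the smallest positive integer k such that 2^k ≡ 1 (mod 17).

The order of 2 must divide φ(17) = 17 − 1 = 16 = 2^4.
Divisors of 16: 1, 2, 4, 8, 16.
Test each divisor d:
2^1 ≡ 2
2^2 ≡ 4
2^4 ≡ 16
2^8 ≡ 1
Hence ord(2) = 8.

8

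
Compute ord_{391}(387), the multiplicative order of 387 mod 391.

By Lagrange's theorem, ord_391(387) divides φ(391) = φ(17·23) = (17−1)·(23−1) = 16·22 = 352 = 2^5 · 11.
Divisors of 352: 1, 2, 4, 8, 11, 16, 22, 32, 44, 88, 176, 352.
Test each divisor d:
387^1 ≡ 387 (mod 391)
387^2 ≡ 16 (mod 391)
387^4 ≡ 256 (mod 391)
387^8 ≡ 239 (mod 391)
387^11 ≡ 344 (mod 391)
387^16 ≡ 35 (mod 391)
387^22 ≡ 254 (mod 391)
387^32 ≡ 52 (mod 391)
387^44 ≡ 1 (mod 391) ✓
The smallest such exponent is 44, so the order of 387 is 44.

44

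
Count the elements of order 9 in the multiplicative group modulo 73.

φ(73) = 73 − 1 = 72 = 2^3 · 3^2.
Since (Z/73Z)^× is cyclic of order 72, the number of elements of order d is φ(d) when d | 72 and 0 otherwise.
9 = 3^2 divides 72, and φ(9) = 6.

6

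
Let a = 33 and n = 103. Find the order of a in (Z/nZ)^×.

Since 33 ∈ (Z/103Z)^×, its order divides φ(103) = 103 − 1 = 102 = 2 · 3 · 17.
Divisors of 102: 1, 2, 3, 6, 17, 34, 51, 102.
Compute 33^d (mod 103) for the divisors d until we hit 1:
33^1 ≡ 33 (mod 103)
33^2 ≡ 59 (mod 103)
33^3 ≡ 93 (mod 103)
33^6 ≡ 100 (mod 103)
33^17 ≡ 46 (mod 103)
33^34 ≡ 56 (mod 103)
33^51 ≡ 1 (mod 103) ✓
The smallest such exponent is 51, so the order of 33 is 51.

51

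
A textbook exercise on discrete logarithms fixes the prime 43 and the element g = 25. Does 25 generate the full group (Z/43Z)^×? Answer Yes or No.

No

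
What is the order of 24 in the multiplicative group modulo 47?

By Lagrange's theorem, ord_47(24) divides φ(47) = 47 − 1 = 46 = 2 · 23.
Divisors of 46: 1, 2, 23, 46.
Check 24^d mod 47 for each divisor in increasing order:
24^1 ≡ 24
24^2 ≡ 12
24^23 ≡ 1
Hence ord(24) = 23.

23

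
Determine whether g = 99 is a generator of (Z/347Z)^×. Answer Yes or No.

φ(347) = 347 − 1 = 346 = 2 · 173.
99 is a primitive root mod 347 iff 99^(φ(347)/q) ≢ 1 for every prime q | φ(347), i.e. q ∈ {2, 173}.
99^173 ≡ 1 (mod 347)  [q = 2: ≡ 1 ✗]
99^2 ≡ 85 (mod 347)  [q = 173: ≢ 1 ✓]
The check at q = 2 fails, so 99 generates a proper subgroup.

No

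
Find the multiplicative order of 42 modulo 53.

13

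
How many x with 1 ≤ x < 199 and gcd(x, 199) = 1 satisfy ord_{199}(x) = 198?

60

φ(199) = 199 − 1 = 198 = 2 · 3^2 · 11.
Since (Z/199Z)^× is cyclic of order 198, the number of elements of order d is φ(d) when d | 198 and 0 otherwise.
198 = 2 · 3^2 · 11 divides 198, and φ(198) = 60.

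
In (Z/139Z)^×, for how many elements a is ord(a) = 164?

0

φ(139) = 139 − 1 = 138 = 2 · 3 · 23.
In a cyclic group of order 138, there are φ(d) elements of order d for each divisor d of 138, and zero for non-divisors.
Since 164 ∤ 138, the count is 0.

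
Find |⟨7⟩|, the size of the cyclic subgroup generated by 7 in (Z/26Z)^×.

12

By Lagrange's theorem, ord_26(7) divides φ(26) = φ(2)·φ(13) = 1·12 = 12 = 2^2 · 3.
Divisors of 12: 1, 2, 3, 4, 6, 12.
Check 7^d mod 26 for each divisor in increasing order:
7^1 ≡ 7 (mod 26)
7^2 ≡ 23 (mod 26)
7^3 ≡ 5 (mod 26)
7^4 ≡ 9 (mod 26)
7^6 ≡ 25 (mod 26)
7^12 ≡ 1 (mod 26) ✓
Therefore the multiplicative order of 7 modulo 26 is 12.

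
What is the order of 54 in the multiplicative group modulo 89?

88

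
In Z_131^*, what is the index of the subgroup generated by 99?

The order of 99 must divide φ(131) = 131 − 1 = 130 = 2 · 5 · 13.
Divisors of 130: 1, 2, 5, 10, 13, 26, 65, 130.
Evaluate successive powers at the divisors of 130:
99^1 ≡ 99
99^2 ≡ 107
99^5 ≡ 39
99^10 ≡ 80
99^13 ≡ 1
Thus |⟨99⟩| = ord(99) = 13.
The index is φ(131) / ord(99) = 130 / 13 = 10.

10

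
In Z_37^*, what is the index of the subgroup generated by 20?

By Lagrange's theorem, ord_37(20) divides φ(37) = 37 − 1 = 36 = 2^2 · 3^2.
Divisors of 36: 1, 2, 3, 4, 6, 9, 12, 18, 36.
Check 20^d mod 37 for each divisor in increasing order:
20^1 ≡ 20 (mod 37)
20^2 ≡ 30 (mod 37)
20^3 ≡ 8 (mod 37)
20^4 ≡ 12 (mod 37)
20^6 ≡ 27 (mod 37)
20^9 ≡ 31 (mod 37)
20^12 ≡ 26 (mod 37)
20^18 ≡ 36 (mod 37)
20^36 ≡ 1 (mod 37) ✓
The order of 20 is 36, so the subgroup it generates has 36 elements.
The index is φ(37) / ord(20) = 36 / 36 = 1.

1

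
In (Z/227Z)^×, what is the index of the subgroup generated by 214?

2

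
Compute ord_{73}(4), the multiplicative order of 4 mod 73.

9

The order of 4 must divide φ(73) = 73 − 1 = 72 = 2^3 · 3^2.
Divisors of 72: 1, 2, 3, 4, 6, 8, 9, 12, 18, 24, 36, 72.
Check 4^d mod 73 for each divisor in increasing order:
4^1 ≡ 4 (mod 73)
4^2 ≡ 16 (mod 73)
4^3 ≡ 64 (mod 73)
4^4 ≡ 37 (mod 73)
4^6 ≡ 8 (mod 73)
4^8 ≡ 55 (mod 73)
4^9 ≡ 1 (mod 73) ✓
So ord_73(4) = 9.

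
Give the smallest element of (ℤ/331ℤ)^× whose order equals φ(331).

3

φ(331) = 331 − 1 = 330 = 2 · 3 · 5 · 11.
Test candidates g = 2, 3, … against the prime factors q ∈ {2, 3, 5, 11} of φ(331): g is a generator iff g^(330/q) ≢ 1 for every such q.
g = 2: 2^165 ≡ 330; 2^110 ≡ 299; 2^66 ≡ 64; 2^30 ≡ 1 — hits 1, so not a primitive root.
g = 3: 3^165 ≡ 330; 3^110 ≡ 299; 3^66 ≡ 64; 3^30 ≡ 270 — none is 1, so 3 is a primitive root.
Hence the least primitive root of 331 is 3.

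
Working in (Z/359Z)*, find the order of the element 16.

The order of 16 must divide φ(359) = 359 − 1 = 358 = 2 · 179.
Divisors of 358: 1, 2, 179, 358.
Compute 16^d (mod 359) for the divisors d until we hit 1:
16^1 ≡ 16 (mod 359)
16^2 ≡ 256 (mod 359)
16^179 ≡ 1 (mod 359) ✓
Hence ord(16) = 179.

179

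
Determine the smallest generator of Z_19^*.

φ(19) = 19 − 1 = 18 = 2 · 3^2.
g is a primitive root iff g^(18/q) ≢ 1 (mod 19) for each prime q ∈ {2, 3}.
g = 2: 2^9 ≡ 18; 2^6 ≡ 7 — none is 1, so 2 is a primitive root.
Hence the least primitive root of 19 is 2.

2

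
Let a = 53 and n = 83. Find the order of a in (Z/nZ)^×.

82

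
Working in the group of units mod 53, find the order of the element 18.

52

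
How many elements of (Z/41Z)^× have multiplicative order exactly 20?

8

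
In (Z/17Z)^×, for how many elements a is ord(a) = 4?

2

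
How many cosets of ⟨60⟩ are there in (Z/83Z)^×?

By Lagrange's theorem, ord_83(60) divides φ(83) = 83 − 1 = 82 = 2 · 41.
Divisors of 82: 1, 2, 41, 82.
Check 60^d mod 83 for each divisor in increasing order:
60^1 ≡ 60 (mod 83)
60^2 ≡ 31 (mod 83)
60^41 ≡ 82 (mod 83)
60^82 ≡ 1 (mod 83) ✓
The order of 60 is 82, so the subgroup it generates has 82 elements.
The index is φ(83) / ord(60) = 82 / 82 = 1.

1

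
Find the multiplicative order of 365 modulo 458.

76

The order of 365 must divide φ(458) = φ(2)·φ(229) = 1·228 = 228 = 2^2 · 3 · 19.
Divisors of 228: 1, 2, 3, 4, 6, 12, 19, 38, 57, 76, 114, 228.
Evaluate successive powers at the divisors of 228:
365^1 ≡ 365 (mod 458)
365^2 ≡ 405 (mod 458)
365^3 ≡ 349 (mod 458)
365^4 ≡ 61 (mod 458)
365^6 ≡ 431 (mod 458)
365^12 ≡ 271 (mod 458)
365^19 ≡ 351 (mod 458)
365^38 ≡ 457 (mod 458)
365^57 ≡ 107 (mod 458)
365^76 ≡ 1 (mod 458) ✓
Hence ord(365) = 76.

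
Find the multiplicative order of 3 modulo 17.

The order of 3 must divide φ(17) = 17 − 1 = 16 = 2^4.
Divisors of 16: 1, 2, 4, 8, 16.
Compute 3^d (mod 17) for the divisors d until we hit 1:
3^1 ≡ 3 (mod 17)
3^2 ≡ 9 (mod 17)
3^4 ≡ 13 (mod 17)
3^8 ≡ 16 (mod 17)
3^16 ≡ 1 (mod 17) ✓
So ord_17(3) = 16.

16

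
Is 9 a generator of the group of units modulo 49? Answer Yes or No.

No

φ(49) = φ(7^2) = 7·(7−1) = 42 = 2 · 3 · 7.
Test 9^(42/q) mod 49 for each prime factor q of 42:
9^21 ≡ 1 (mod 49)  [q = 2: ≡ 1 ✗]
9^14 ≡ 18 (mod 49)  [q = 3: ≢ 1 ✓]
9^6 ≡ 36 (mod 49)  [q = 7: ≢ 1 ✓]
Since 9^21 ≡ 1, the order of 9 divides 21 < 42, so 9 is not a primitive root.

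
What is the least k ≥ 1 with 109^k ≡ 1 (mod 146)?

The order of 109 must divide φ(146) = φ(2)·φ(73) = 1·72 = 72 = 2^3 · 3^2.
Divisors of 72: 1, 2, 3, 4, 6, 8, 9, 12, 18, 24, 36, 72.
Compute 109^d (mod 146) for the divisors d until we hit 1:
109^1 ≡ 109 (mod 146)
109^2 ≡ 55 (mod 146)
109^3 ≡ 9 (mod 146)
109^4 ≡ 105 (mod 146)
109^6 ≡ 81 (mod 146)
109^8 ≡ 75 (mod 146)
109^9 ≡ 145 (mod 146)
109^12 ≡ 137 (mod 146)
109^18 ≡ 1 (mod 146) ✓
Therefore the multiplicative order of 109 modulo 146 is 18.

18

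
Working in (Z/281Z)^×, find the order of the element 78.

140

By Lagrange's theorem, ord_281(78) divides φ(281) = 281 − 1 = 280 = 2^3 · 5 · 7.
Divisors of 280: 1, 2, 4, 5, 7, 8, 10, 14, 20, 28, 35, 40, 56, 70, 140, 280.
Test each divisor d:
78^1 ≡ 78 (mod 281)
78^2 ≡ 183 (mod 281)
78^4 ≡ 50 (mod 281)
78^5 ≡ 247 (mod 281)
78^7 ≡ 241 (mod 281)
78^8 ≡ 252 (mod 281)
78^10 ≡ 32 (mod 281)
78^14 ≡ 195 (mod 281)
78^20 ≡ 181 (mod 281)
78^28 ≡ 90 (mod 281)
78^35 ≡ 53 (mod 281)
78^40 ≡ 165 (mod 281)
78^56 ≡ 232 (mod 281)
78^70 ≡ 280 (mod 281)
78^140 ≡ 1 (mod 281) ✓
The smallest such exponent is 140, so the order of 78 is 140.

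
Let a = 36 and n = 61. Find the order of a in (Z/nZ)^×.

30

By Lagrange's theorem, ord_61(36) divides φ(61) = 61 − 1 = 60 = 2^2 · 3 · 5.
Divisors of 60: 1, 2, 3, 4, 5, 6, 10, 12, 15, 20, 30, 60.
Test each divisor d:
36^1 ≡ 36 (mod 61)
36^2 ≡ 15 (mod 61)
36^3 ≡ 52 (mod 61)
36^4 ≡ 42 (mod 61)
36^5 ≡ 48 (mod 61)
36^6 ≡ 20 (mod 61)
36^10 ≡ 47 (mod 61)
36^12 ≡ 34 (mod 61)
36^15 ≡ 60 (mod 61)
36^20 ≡ 13 (mod 61)
36^30 ≡ 1 (mod 61) ✓
The smallest such exponent is 30, so the order of 36 is 30.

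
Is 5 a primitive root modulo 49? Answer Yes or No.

Yes

φ(49) = φ(7^2) = 7·(7−1) = 42 = 2 · 3 · 7.
Test 5^(42/q) mod 49 for each prime factor q of 42:
5^21 ≡ 48 (mod 49)  [q = 2: ≢ 1 ✓]
5^14 ≡ 18 (mod 49)  [q = 3: ≢ 1 ✓]
5^6 ≡ 43 (mod 49)  [q = 7: ≢ 1 ✓]
All checks pass, so 5 has order 42 and is a primitive root modulo 49.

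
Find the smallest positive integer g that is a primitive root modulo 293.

2

φ(293) = 293 − 1 = 292 = 2^2 · 73.
Test candidates g = 2, 3, … against the prime factors q ∈ {2, 73} of φ(293): g is a generator iff g^(292/q) ≢ 1 for every such q.
g = 2: 2^146 ≡ 292; 2^4 ≡ 16 — none is 1, so 2 is a primitive root.
The smallest primitive root modulo 293 is 2.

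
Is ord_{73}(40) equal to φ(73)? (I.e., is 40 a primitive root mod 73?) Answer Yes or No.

Yes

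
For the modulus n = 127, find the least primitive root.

φ(127) = 127 − 1 = 126 = 2 · 3^2 · 7.
g is a primitive root iff g^(126/q) ≢ 1 (mod 127) for each prime q ∈ {2, 3, 7}.
g = 2: 2^63 ≡ 1 — hits 1, so not a primitive root.
g = 3: 3^63 ≡ 126; 3^42 ≡ 107; 3^18 ≡ 4 — none is 1, so 3 is a primitive root.
Hence the least primitive root of 127 is 3.

3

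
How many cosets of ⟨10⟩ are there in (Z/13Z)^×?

2

ord(10) | φ(13) = 13 − 1 = 12 = 2^2 · 3.
Divisors of 12: 1, 2, 3, 4, 6, 12.
Compute 10^d (mod 13) for the divisors d until we hit 1:
10^1 ≡ 10 (mod 13)
10^2 ≡ 9 (mod 13)
10^3 ≡ 12 (mod 13)
10^4 ≡ 3 (mod 13)
10^6 ≡ 1 (mod 13) ✓
The order of 10 is 6, so the subgroup it generates has 6 elements.
[(Z/13Z)^× : ⟨10⟩] = 12/6 = 2.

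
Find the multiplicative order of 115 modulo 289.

68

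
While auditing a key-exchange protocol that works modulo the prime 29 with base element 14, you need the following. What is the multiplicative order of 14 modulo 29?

28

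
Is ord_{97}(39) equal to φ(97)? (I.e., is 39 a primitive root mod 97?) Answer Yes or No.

Yes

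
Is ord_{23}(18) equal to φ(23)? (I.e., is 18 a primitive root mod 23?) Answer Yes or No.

φ(23) = 23 − 1 = 22 = 2 · 11.
18 is a primitive root mod 23 iff 18^(φ(23)/q) ≢ 1 for every prime q | φ(23), i.e. q ∈ {2, 11}.
18^11 ≡ 1 (mod 23)  [q = 2: ≡ 1 ✗]
18^2 ≡ 2 (mod 23)  [q = 11: ≢ 1 ✓]
The check at q = 2 fails, so 18 generates a proper subgroup.

No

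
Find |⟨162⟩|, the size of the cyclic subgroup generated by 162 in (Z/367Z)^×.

183

ord(162) | φ(367) = 367 − 1 = 366 = 2 · 3 · 61.
Divisors of 366: 1, 2, 3, 6, 61, 122, 183, 366.
Evaluate successive powers at the divisors of 366:
162^1 ≡ 162
162^2 ≡ 187
162^3 ≡ 200
162^6 ≡ 364
162^61 ≡ 83
162^122 ≡ 283
162^183 ≡ 1
So ord_367(162) = 183.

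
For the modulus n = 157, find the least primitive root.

5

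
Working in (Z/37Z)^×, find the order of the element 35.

The order of 35 must divide φ(37) = 37 − 1 = 36 = 2^2 · 3^2.
Divisors of 36: 1, 2, 3, 4, 6, 9, 12, 18, 36.
Compute 35^d (mod 37) for the divisors d until we hit 1:
35^1 ≡ 35 (mod 37)
35^2 ≡ 4 (mod 37)
35^3 ≡ 29 (mod 37)
35^4 ≡ 16 (mod 37)
35^6 ≡ 27 (mod 37)
35^9 ≡ 6 (mod 37)
35^12 ≡ 26 (mod 37)
35^18 ≡ 36 (mod 37)
35^36 ≡ 1 (mod 37) ✓
So ord_37(35) = 36.

36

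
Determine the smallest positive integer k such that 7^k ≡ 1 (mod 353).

32

By Lagrange's theorem, ord_353(7) divides φ(353) = 353 − 1 = 352 = 2^5 · 11.
Divisors of 352: 1, 2, 4, 8, 11, 16, 22, 32, 44, 88, 176, 352.
Compute 7^d (mod 353) for the divisors d until we hit 1:
7^1 ≡ 7
7^2 ≡ 49
7^4 ≡ 283
7^8 ≡ 311
7^11 ≡ 67
7^16 ≡ 352
7^22 ≡ 253
7^32 ≡ 1
Hence ord(7) = 32.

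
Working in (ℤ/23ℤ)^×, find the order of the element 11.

22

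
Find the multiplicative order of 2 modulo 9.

The order of 2 must divide φ(9) = φ(3^2) = 3·(3−1) = 6 = 2 · 3.
Divisors of 6: 1, 2, 3, 6.
Check 2^d mod 9 for each divisor in increasing order:
2^1 ≡ 2 (mod 9)
2^2 ≡ 4 (mod 9)
2^3 ≡ 8 (mod 9)
2^6 ≡ 1 (mod 9) ✓
Hence ord(2) = 6.

6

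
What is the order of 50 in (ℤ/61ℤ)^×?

4

ord(50) | φ(61) = 61 − 1 = 60 = 2^2 · 3 · 5.
Divisors of 60: 1, 2, 3, 4, 5, 6, 10, 12, 15, 20, 30, 60.
Evaluate successive powers at the divisors of 60:
50^1 ≡ 50 (mod 61)
50^2 ≡ 60 (mod 61)
50^3 ≡ 11 (mod 61)
50^4 ≡ 1 (mod 61) ✓
The smallest such exponent is 4, so the order of 50 is 4.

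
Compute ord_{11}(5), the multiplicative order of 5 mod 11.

5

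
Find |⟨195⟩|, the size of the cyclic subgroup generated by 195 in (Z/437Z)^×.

198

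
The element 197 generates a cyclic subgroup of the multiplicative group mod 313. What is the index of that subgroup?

Since 197 ∈ (Z/313Z)^×, its order divides φ(313) = 313 − 1 = 312 = 2^3 · 3 · 13.
Divisors of 312: 1, 2, 3, 4, 6, 8, 12, 13, 24, 26, 39, 52, 78, 104, 156, 312.
Compute 197^d (mod 313) for the divisors d until we hit 1:
197^1 ≡ 197 (mod 313)
197^2 ≡ 310 (mod 313)
197^3 ≡ 35 (mod 313)
197^4 ≡ 9 (mod 313)
197^6 ≡ 286 (mod 313)
197^8 ≡ 81 (mod 313)
197^12 ≡ 103 (mod 313)
197^13 ≡ 259 (mod 313)
197^24 ≡ 280 (mod 313)
197^26 ≡ 99 (mod 313)
197^39 ≡ 288 (mod 313)
197^52 ≡ 98 (mod 313)
197^78 ≡ 312 (mod 313)
197^104 ≡ 214 (mod 313)
197^156 ≡ 1 (mod 313) ✓
So ord_313(197) = 156, hence |⟨197⟩| = 156.
Index = |(Z/313Z)^×| / |⟨197⟩| = 312 / 156 = 2.

2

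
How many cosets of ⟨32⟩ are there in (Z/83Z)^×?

ord(32) | φ(83) = 83 − 1 = 82 = 2 · 41.
Divisors of 82: 1, 2, 41, 82.
Check 32^d mod 83 for each divisor in increasing order:
32^1 ≡ 32 (mod 83)
32^2 ≡ 28 (mod 83)
32^41 ≡ 82 (mod 83)
32^82 ≡ 1 (mod 83) ✓
The order of 32 is 82, so the subgroup it generates has 82 elements.
The index is φ(83) / ord(32) = 82 / 82 = 1.

1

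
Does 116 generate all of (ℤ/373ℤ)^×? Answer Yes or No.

φ(373) = 373 − 1 = 372 = 2^2 · 3 · 31.
An element g generates (Z/373Z)^× iff g^(372/q) ≢ 1 (mod 373) for each prime q ∈ {2, 3, 31}.
116^186 ≡ 1 (mod 373)  [q = 2: ≡ 1 ✗]
116^124 ≡ 284 (mod 373)  [q = 3: ≢ 1 ✓]
116^12 ≡ 41 (mod 373)  [q = 31: ≢ 1 ✓]
The check at q = 2 fails, so 116 generates a proper subgroup.

No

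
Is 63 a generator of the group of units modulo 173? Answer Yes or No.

φ(173) = 173 − 1 = 172 = 2^2 · 43.
It suffices to check that the order of 63 is not a proper divisor of 172: compute 63^(172/q) for q ∈ {2, 43}.
63^86 ≡ 172 (mod 173)  [q = 2: ≢ 1 ✓]
63^4 ≡ 100 (mod 173)  [q = 43: ≢ 1 ✓]
Every test exponent gives a nontrivial residue, hence 63 generates the full group.

Yes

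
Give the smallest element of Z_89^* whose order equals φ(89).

3

φ(89) = 89 − 1 = 88 = 2^3 · 11.
Test candidates g = 2, 3, … against the prime factors q ∈ {2, 11} of φ(89): g is a generator iff g^(88/q) ≢ 1 for every such q.
g = 2: 2^44 ≡ 1 — hits 1, so not a primitive root.
g = 3: 3^44 ≡ 88; 3^8 ≡ 64 — none is 1, so 3 is a primitive root.
So 3 is the smallest generator of (Z/89Z)^×.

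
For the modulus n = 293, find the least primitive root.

φ(293) = 293 − 1 = 292 = 2^2 · 73.
g is a primitive root iff g^(292/q) ≢ 1 (mod 293) for each prime q ∈ {2, 73}.
g = 2: 2^146 ≡ 292; 2^4 ≡ 16 — none is 1, so 2 is a primitive root.
Hence the least primitive root of 293 is 2.

2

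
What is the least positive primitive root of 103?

5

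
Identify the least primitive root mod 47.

5

φ(47) = 47 − 1 = 46 = 2 · 23.
g is a primitive root iff g^(46/q) ≢ 1 (mod 47) for each prime q ∈ {2, 23}.
g = 2: 2^23 ≡ 1 — hits 1, so not a primitive root.
g = 3: 3^23 ≡ 1 — hits 1, so not a primitive root.
g = 4: 4^23 ≡ 1 — hits 1, so not a primitive root.
g = 5: 5^23 ≡ 46; 5^2 ≡ 25 — none is 1, so 5 is a primitive root.
The smallest primitive root modulo 47 is 5.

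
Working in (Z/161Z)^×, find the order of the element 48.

22

The order of 48 must divide φ(161) = φ(7·23) = (7−1)·(23−1) = 6·22 = 132 = 2^2 · 3 · 11.
Divisors of 132: 1, 2, 3, 4, 6, 11, 12, 22, 33, 44, 66, 132.
Evaluate successive powers at the divisors of 132:
48^1 ≡ 48 (mod 161)
48^2 ≡ 50 (mod 161)
48^3 ≡ 146 (mod 161)
48^4 ≡ 85 (mod 161)
48^6 ≡ 64 (mod 161)
48^11 ≡ 139 (mod 161)
48^12 ≡ 71 (mod 161)
48^22 ≡ 1 (mod 161) ✓
So ord_161(48) = 22.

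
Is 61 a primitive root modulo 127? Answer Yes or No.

φ(127) = 127 − 1 = 126 = 2 · 3^2 · 7.
It suffices to check that the order of 61 is not a proper divisor of 126: compute 61^(126/q) for q ∈ {2, 3, 7}.
61^63 ≡ 1 (mod 127)  [q = 2: ≡ 1 ✗]
61^42 ≡ 1 (mod 127)  [q = 3: ≡ 1 ✗]
61^18 ≡ 4 (mod 127)  [q = 7: ≢ 1 ✓]
The check at q = 2 fails, so 61 generates a proper subgroup.

No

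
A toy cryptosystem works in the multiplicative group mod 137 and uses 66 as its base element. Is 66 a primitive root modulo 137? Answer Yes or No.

φ(137) = 137 − 1 = 136 = 2^3 · 17.
An element g generates (Z/137Z)^× iff g^(136/q) ≢ 1 (mod 137) for each prime q ∈ {2, 17}.
66^68 ≡ 136 (mod 137)  [q = 2: ≢ 1 ✓]
66^8 ≡ 74 (mod 137)  [q = 17: ≢ 1 ✓]
Every test exponent gives a nontrivial residue, hence 66 generates the full group.

Yes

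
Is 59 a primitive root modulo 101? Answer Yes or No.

Yes

φ(101) = 101 − 1 = 100 = 2^2 · 5^2.
An element g generates (Z/101Z)^× iff g^(100/q) ≢ 1 (mod 101) for each prime q ∈ {2, 5}.
59^50 ≡ 100 (mod 101)  [q = 2: ≢ 1 ✓]
59^20 ≡ 84 (mod 101)  [q = 5: ≢ 1 ✓]
None equal 1, so ord_101(59) = 100: 59 is a primitive root.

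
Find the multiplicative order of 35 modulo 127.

By Lagrange's theorem, ord_127(35) divides φ(127) = 127 − 1 = 126 = 2 · 3^2 · 7.
Divisors of 126: 1, 2, 3, 6, 7, 9, 14, 18, 21, 42, 63, 126.
Compute 35^d (mod 127) for the divisors d until we hit 1:
35^1 ≡ 35 (mod 127)
35^2 ≡ 82 (mod 127)
35^3 ≡ 76 (mod 127)
35^6 ≡ 61 (mod 127)
35^7 ≡ 103 (mod 127)
35^9 ≡ 64 (mod 127)
35^14 ≡ 68 (mod 127)
35^18 ≡ 32 (mod 127)
35^21 ≡ 19 (mod 127)
35^42 ≡ 107 (mod 127)
35^63 ≡ 1 (mod 127) ✓
The smallest such exponent is 63, so the order of 35 is 63.

63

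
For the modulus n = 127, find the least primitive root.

φ(127) = 127 − 1 = 126 = 2 · 3^2 · 7.
Test candidates g = 2, 3, … against the prime factors q ∈ {2, 3, 7} of φ(127): g is a generator iff g^(126/q) ≢ 1 for every such q.
g = 2: 2^63 ≡ 1 — hits 1, so not a primitive root.
g = 3: 3^63 ≡ 126; 3^42 ≡ 107; 3^18 ≡ 4 — none is 1, so 3 is a primitive root.
So 3 is the smallest generator of (Z/127Z)^×.

3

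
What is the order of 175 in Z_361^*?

171

Since 175 ∈ (Z/361Z)^×, its order divides φ(361) = φ(19^2) = 19·(19−1) = 342 = 2 · 3^2 · 19.
Divisors of 342: 1, 2, 3, 6, 9, 18, 19, 38, 57, 114, 171, 342.
Evaluate successive powers at the divisors of 342:
175^1 ≡ 175
175^2 ≡ 301
175^3 ≡ 330
175^6 ≡ 239
175^9 ≡ 172
175^18 ≡ 343
175^19 ≡ 99
175^38 ≡ 54
175^57 ≡ 292
175^114 ≡ 68
175^171 ≡ 1
So ord_361(175) = 171.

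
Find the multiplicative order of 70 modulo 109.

By Lagrange's theorem, ord_109(70) divides φ(109) = 109 − 1 = 108 = 2^2 · 3^3.
Divisors of 108: 1, 2, 3, 4, 6, 9, 12, 18, 27, 36, 54, 108.
Evaluate successive powers at the divisors of 108:
70^1 ≡ 70 (mod 109)
70^2 ≡ 104 (mod 109)
70^3 ≡ 86 (mod 109)
70^4 ≡ 25 (mod 109)
70^6 ≡ 93 (mod 109)
70^9 ≡ 41 (mod 109)
70^12 ≡ 38 (mod 109)
70^18 ≡ 46 (mod 109)
70^27 ≡ 33 (mod 109)
70^36 ≡ 45 (mod 109)
70^54 ≡ 108 (mod 109)
70^108 ≡ 1 (mod 109) ✓
Hence ord(70) = 108.

108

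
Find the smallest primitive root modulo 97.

5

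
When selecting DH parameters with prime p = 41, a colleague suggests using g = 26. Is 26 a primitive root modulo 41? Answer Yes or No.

Yes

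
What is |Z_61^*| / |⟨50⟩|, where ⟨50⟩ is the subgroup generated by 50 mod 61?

ord(50) | φ(61) = 61 − 1 = 60 = 2^2 · 3 · 5.
Divisors of 60: 1, 2, 3, 4, 5, 6, 10, 12, 15, 20, 30, 60.
Check 50^d mod 61 for each divisor in increasing order:
50^1 ≡ 50
50^2 ≡ 60
50^3 ≡ 11
50^4 ≡ 1
So ord_61(50) = 4, hence |⟨50⟩| = 4.
[(Z/61Z)^× : ⟨50⟩] = 60/4 = 15.

15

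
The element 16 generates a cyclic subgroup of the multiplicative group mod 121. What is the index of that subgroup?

2

ord(16) | φ(121) = φ(11^2) = 11·(11−1) = 110 = 2 · 5 · 11.
Divisors of 110: 1, 2, 5, 10, 11, 22, 55, 110.
Evaluate successive powers at the divisors of 110:
16^1 ≡ 16 (mod 121)
16^2 ≡ 14 (mod 121)
16^5 ≡ 111 (mod 121)
16^10 ≡ 100 (mod 121)
16^11 ≡ 27 (mod 121)
16^22 ≡ 3 (mod 121)
16^55 ≡ 1 (mod 121) ✓
Thus |⟨16⟩| = ord(16) = 55.
Index = |(Z/121Z)^×| / |⟨16⟩| = 110 / 55 = 2.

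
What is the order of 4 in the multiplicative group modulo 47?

Since 4 ∈ (Z/47Z)^×, its order divides φ(47) = 47 − 1 = 46 = 2 · 23.
Divisors of 46: 1, 2, 23, 46.
Check 4^d mod 47 for each divisor in increasing order:
4^1 ≡ 4 (mod 47)
4^2 ≡ 16 (mod 47)
4^23 ≡ 1 (mod 47) ✓
The smallest such exponent is 23, so the order of 4 is 23.

23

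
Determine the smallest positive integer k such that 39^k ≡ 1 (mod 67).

33

By Lagrange's theorem, ord_67(39) divides φ(67) = 67 − 1 = 66 = 2 · 3 · 11.
Divisors of 66: 1, 2, 3, 6, 11, 22, 33, 66.
Check 39^d mod 67 for each divisor in increasing order:
39^1 ≡ 39 (mod 67)
39^2 ≡ 47 (mod 67)
39^3 ≡ 24 (mod 67)
39^6 ≡ 40 (mod 67)
39^11 ≡ 29 (mod 67)
39^22 ≡ 37 (mod 67)
39^33 ≡ 1 (mod 67) ✓
Therefore the multiplicative order of 39 modulo 67 is 33.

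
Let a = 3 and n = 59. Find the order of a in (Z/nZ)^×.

29

By Lagrange's theorem, ord_59(3) divides φ(59) = 59 − 1 = 58 = 2 · 29.
Divisors of 58: 1, 2, 29, 58.
Check 3^d mod 59 for each divisor in increasing order:
3^1 ≡ 3 (mod 59)
3^2 ≡ 9 (mod 59)
3^29 ≡ 1 (mod 59) ✓
Therefore the multiplicative order of 3 modulo 59 is 29.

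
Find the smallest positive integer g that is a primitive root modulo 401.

3

φ(401) = 401 − 1 = 400 = 2^4 · 5^2.
g is a primitive root iff g^(400/q) ≢ 1 (mod 401) for each prime q ∈ {2, 5}.
g = 2: 2^200 ≡ 1 — hits 1, so not a primitive root.
g = 3: 3^200 ≡ 400; 3^80 ≡ 72 — none is 1, so 3 is a primitive root.
Hence the least primitive root of 401 is 3.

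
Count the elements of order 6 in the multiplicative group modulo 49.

φ(49) = φ(7^2) = 7·(7−1) = 42 = 2 · 3 · 7.
Since (Z/49Z)^× is cyclic of order 42, the number of elements of order d is φ(d) when d | 42 and 0 otherwise.
6 = 2 · 3 divides 42, and φ(6) = 2.

2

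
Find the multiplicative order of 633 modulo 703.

18

By Lagrange's theorem, ord_703(633) divides φ(703) = φ(19·37) = (19−1)·(37−1) = 18·36 = 648 = 2^3 · 3^4.
Divisors of 648: 1, 2, 3, 4, 6, 8, 9, 12, 18, 24, 27, 36, 54, 72, 81, 108, 162, 216, 324, 648.
Evaluate successive powers at the divisors of 648:
633^1 ≡ 633 (mod 703)
633^2 ≡ 682 (mod 703)
633^3 ≡ 64 (mod 703)
633^4 ≡ 441 (mod 703)
633^6 ≡ 581 (mod 703)
633^8 ≡ 453 (mod 703)
633^9 ≡ 628 (mod 703)
633^12 ≡ 121 (mod 703)
633^18 ≡ 1 (mod 703) ✓
Hence ord(633) = 18.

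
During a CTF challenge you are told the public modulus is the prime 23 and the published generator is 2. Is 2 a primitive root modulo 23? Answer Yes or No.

No

φ(23) = 23 − 1 = 22 = 2 · 11.
It suffices to check that the order of 2 is not a proper divisor of 22: compute 2^(22/q) for q ∈ {2, 11}.
2^11 ≡ 1 (mod 23)  [q = 2: ≡ 1 ✗]
2^2 ≡ 4 (mod 23)  [q = 11: ≢ 1 ✓]
Since 2^11 ≡ 1, the order of 2 divides 11 < 22, so 2 is not a primitive root.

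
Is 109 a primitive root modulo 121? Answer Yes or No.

φ(121) = φ(11^2) = 11·(11−1) = 110 = 2 · 5 · 11.
An element g generates (Z/121Z)^× iff g^(110/q) ≢ 1 (mod 121) for each prime q ∈ {2, 5, 11}.
109^55 ≡ 120 (mod 121)  [q = 2: ≢ 1 ✓]
109^22 ≡ 1 (mod 121)  [q = 5: ≡ 1 ✗]
109^10 ≡ 111 (mod 121)  [q = 11: ≢ 1 ✓]
109^22 ≡ 1 shows ord(109) | 22, strictly less than φ(121); not a primitive root.

No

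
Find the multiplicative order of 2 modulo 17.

8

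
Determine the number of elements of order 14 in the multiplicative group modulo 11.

φ(11) = 11 − 1 = 10 = 2 · 5.
Since (Z/11Z)^× is cyclic of order 10, the number of elements of order d is φ(d) when d | 10 and 0 otherwise.
Since 14 ∤ 10, the count is 0.

0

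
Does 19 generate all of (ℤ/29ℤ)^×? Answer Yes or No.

φ(29) = 29 − 1 = 28 = 2^2 · 7.
Test 19^(28/q) mod 29 for each prime factor q of 28:
19^14 ≡ 28 (mod 29)  [q = 2: ≢ 1 ✓]
19^4 ≡ 24 (mod 29)  [q = 7: ≢ 1 ✓]
All checks pass, so 19 has order 28 and is a primitive root modulo 29.

Yes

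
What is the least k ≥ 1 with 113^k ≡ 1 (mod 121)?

55

ord(113) | φ(121) = φ(11^2) = 11·(11−1) = 110 = 2 · 5 · 11.
Divisors of 110: 1, 2, 5, 10, 11, 22, 55, 110.
Check 113^d mod 121 for each divisor in increasing order:
113^1 ≡ 113 (mod 121)
113^2 ≡ 64 (mod 121)
113^5 ≡ 23 (mod 121)
113^10 ≡ 45 (mod 121)
113^11 ≡ 3 (mod 121)
113^22 ≡ 9 (mod 121)
113^55 ≡ 1 (mod 121) ✓
The smallest such exponent is 55, so the order of 113 is 55.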